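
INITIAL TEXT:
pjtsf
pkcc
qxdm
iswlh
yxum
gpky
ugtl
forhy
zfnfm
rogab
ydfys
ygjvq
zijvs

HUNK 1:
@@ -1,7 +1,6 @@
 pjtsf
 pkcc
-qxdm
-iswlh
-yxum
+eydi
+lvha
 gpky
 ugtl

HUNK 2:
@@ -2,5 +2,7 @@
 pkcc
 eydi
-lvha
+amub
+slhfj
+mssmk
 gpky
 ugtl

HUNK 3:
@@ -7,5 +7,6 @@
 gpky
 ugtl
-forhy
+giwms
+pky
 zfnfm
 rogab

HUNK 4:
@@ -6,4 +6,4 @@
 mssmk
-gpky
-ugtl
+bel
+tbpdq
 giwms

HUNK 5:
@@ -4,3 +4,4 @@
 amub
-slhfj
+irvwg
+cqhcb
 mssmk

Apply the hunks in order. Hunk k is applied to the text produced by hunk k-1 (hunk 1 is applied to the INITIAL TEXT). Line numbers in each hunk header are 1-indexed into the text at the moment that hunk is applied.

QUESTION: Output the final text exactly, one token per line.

Answer: pjtsf
pkcc
eydi
amub
irvwg
cqhcb
mssmk
bel
tbpdq
giwms
pky
zfnfm
rogab
ydfys
ygjvq
zijvs

Derivation:
Hunk 1: at line 1 remove [qxdm,iswlh,yxum] add [eydi,lvha] -> 12 lines: pjtsf pkcc eydi lvha gpky ugtl forhy zfnfm rogab ydfys ygjvq zijvs
Hunk 2: at line 2 remove [lvha] add [amub,slhfj,mssmk] -> 14 lines: pjtsf pkcc eydi amub slhfj mssmk gpky ugtl forhy zfnfm rogab ydfys ygjvq zijvs
Hunk 3: at line 7 remove [forhy] add [giwms,pky] -> 15 lines: pjtsf pkcc eydi amub slhfj mssmk gpky ugtl giwms pky zfnfm rogab ydfys ygjvq zijvs
Hunk 4: at line 6 remove [gpky,ugtl] add [bel,tbpdq] -> 15 lines: pjtsf pkcc eydi amub slhfj mssmk bel tbpdq giwms pky zfnfm rogab ydfys ygjvq zijvs
Hunk 5: at line 4 remove [slhfj] add [irvwg,cqhcb] -> 16 lines: pjtsf pkcc eydi amub irvwg cqhcb mssmk bel tbpdq giwms pky zfnfm rogab ydfys ygjvq zijvs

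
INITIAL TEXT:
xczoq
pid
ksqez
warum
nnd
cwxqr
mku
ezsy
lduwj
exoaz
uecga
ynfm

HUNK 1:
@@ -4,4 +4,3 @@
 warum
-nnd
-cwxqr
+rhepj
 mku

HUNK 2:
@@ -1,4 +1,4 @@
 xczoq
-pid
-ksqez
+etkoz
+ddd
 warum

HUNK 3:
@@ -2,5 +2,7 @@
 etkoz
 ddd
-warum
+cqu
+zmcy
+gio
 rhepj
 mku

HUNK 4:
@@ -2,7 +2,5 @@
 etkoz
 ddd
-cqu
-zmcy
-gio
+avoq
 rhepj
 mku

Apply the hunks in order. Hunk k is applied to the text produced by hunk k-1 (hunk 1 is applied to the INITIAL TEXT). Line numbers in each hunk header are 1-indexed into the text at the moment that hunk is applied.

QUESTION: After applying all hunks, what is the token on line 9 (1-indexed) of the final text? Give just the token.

Hunk 1: at line 4 remove [nnd,cwxqr] add [rhepj] -> 11 lines: xczoq pid ksqez warum rhepj mku ezsy lduwj exoaz uecga ynfm
Hunk 2: at line 1 remove [pid,ksqez] add [etkoz,ddd] -> 11 lines: xczoq etkoz ddd warum rhepj mku ezsy lduwj exoaz uecga ynfm
Hunk 3: at line 2 remove [warum] add [cqu,zmcy,gio] -> 13 lines: xczoq etkoz ddd cqu zmcy gio rhepj mku ezsy lduwj exoaz uecga ynfm
Hunk 4: at line 2 remove [cqu,zmcy,gio] add [avoq] -> 11 lines: xczoq etkoz ddd avoq rhepj mku ezsy lduwj exoaz uecga ynfm
Final line 9: exoaz

Answer: exoaz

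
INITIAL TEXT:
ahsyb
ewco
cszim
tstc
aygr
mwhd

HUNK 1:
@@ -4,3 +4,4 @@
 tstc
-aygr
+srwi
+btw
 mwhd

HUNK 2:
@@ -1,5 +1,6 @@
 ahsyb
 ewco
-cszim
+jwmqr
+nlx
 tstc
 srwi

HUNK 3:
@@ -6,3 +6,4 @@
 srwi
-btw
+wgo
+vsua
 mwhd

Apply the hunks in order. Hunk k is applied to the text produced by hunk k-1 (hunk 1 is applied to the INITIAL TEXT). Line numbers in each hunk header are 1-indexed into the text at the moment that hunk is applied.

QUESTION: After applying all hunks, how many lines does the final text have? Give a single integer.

Answer: 9

Derivation:
Hunk 1: at line 4 remove [aygr] add [srwi,btw] -> 7 lines: ahsyb ewco cszim tstc srwi btw mwhd
Hunk 2: at line 1 remove [cszim] add [jwmqr,nlx] -> 8 lines: ahsyb ewco jwmqr nlx tstc srwi btw mwhd
Hunk 3: at line 6 remove [btw] add [wgo,vsua] -> 9 lines: ahsyb ewco jwmqr nlx tstc srwi wgo vsua mwhd
Final line count: 9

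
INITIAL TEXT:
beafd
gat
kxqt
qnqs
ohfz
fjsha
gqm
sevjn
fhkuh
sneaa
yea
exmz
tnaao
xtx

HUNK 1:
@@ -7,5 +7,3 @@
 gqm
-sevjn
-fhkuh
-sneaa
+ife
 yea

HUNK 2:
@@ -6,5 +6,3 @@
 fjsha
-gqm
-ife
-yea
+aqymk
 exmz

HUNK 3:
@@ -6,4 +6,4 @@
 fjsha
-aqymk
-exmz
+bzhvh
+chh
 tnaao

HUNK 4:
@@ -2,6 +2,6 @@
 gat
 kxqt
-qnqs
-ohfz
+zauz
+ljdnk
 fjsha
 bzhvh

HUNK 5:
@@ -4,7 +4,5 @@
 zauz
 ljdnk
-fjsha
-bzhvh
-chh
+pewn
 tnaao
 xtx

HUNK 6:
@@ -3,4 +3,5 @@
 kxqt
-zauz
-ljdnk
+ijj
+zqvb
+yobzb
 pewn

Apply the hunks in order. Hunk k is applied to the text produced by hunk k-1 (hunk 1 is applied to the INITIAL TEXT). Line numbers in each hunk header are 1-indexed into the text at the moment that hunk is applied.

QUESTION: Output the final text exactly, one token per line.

Answer: beafd
gat
kxqt
ijj
zqvb
yobzb
pewn
tnaao
xtx

Derivation:
Hunk 1: at line 7 remove [sevjn,fhkuh,sneaa] add [ife] -> 12 lines: beafd gat kxqt qnqs ohfz fjsha gqm ife yea exmz tnaao xtx
Hunk 2: at line 6 remove [gqm,ife,yea] add [aqymk] -> 10 lines: beafd gat kxqt qnqs ohfz fjsha aqymk exmz tnaao xtx
Hunk 3: at line 6 remove [aqymk,exmz] add [bzhvh,chh] -> 10 lines: beafd gat kxqt qnqs ohfz fjsha bzhvh chh tnaao xtx
Hunk 4: at line 2 remove [qnqs,ohfz] add [zauz,ljdnk] -> 10 lines: beafd gat kxqt zauz ljdnk fjsha bzhvh chh tnaao xtx
Hunk 5: at line 4 remove [fjsha,bzhvh,chh] add [pewn] -> 8 lines: beafd gat kxqt zauz ljdnk pewn tnaao xtx
Hunk 6: at line 3 remove [zauz,ljdnk] add [ijj,zqvb,yobzb] -> 9 lines: beafd gat kxqt ijj zqvb yobzb pewn tnaao xtx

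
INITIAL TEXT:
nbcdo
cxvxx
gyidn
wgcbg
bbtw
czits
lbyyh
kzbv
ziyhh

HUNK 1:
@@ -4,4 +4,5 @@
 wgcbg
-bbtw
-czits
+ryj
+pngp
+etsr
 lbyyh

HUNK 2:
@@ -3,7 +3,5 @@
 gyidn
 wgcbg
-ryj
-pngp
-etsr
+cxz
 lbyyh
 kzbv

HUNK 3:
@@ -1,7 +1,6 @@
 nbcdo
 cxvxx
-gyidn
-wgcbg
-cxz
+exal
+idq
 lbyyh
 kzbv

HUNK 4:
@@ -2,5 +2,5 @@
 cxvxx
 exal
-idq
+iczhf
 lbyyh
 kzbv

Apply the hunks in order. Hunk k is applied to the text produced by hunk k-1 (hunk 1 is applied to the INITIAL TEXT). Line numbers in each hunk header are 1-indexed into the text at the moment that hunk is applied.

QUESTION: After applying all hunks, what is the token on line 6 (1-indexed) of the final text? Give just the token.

Hunk 1: at line 4 remove [bbtw,czits] add [ryj,pngp,etsr] -> 10 lines: nbcdo cxvxx gyidn wgcbg ryj pngp etsr lbyyh kzbv ziyhh
Hunk 2: at line 3 remove [ryj,pngp,etsr] add [cxz] -> 8 lines: nbcdo cxvxx gyidn wgcbg cxz lbyyh kzbv ziyhh
Hunk 3: at line 1 remove [gyidn,wgcbg,cxz] add [exal,idq] -> 7 lines: nbcdo cxvxx exal idq lbyyh kzbv ziyhh
Hunk 4: at line 2 remove [idq] add [iczhf] -> 7 lines: nbcdo cxvxx exal iczhf lbyyh kzbv ziyhh
Final line 6: kzbv

Answer: kzbv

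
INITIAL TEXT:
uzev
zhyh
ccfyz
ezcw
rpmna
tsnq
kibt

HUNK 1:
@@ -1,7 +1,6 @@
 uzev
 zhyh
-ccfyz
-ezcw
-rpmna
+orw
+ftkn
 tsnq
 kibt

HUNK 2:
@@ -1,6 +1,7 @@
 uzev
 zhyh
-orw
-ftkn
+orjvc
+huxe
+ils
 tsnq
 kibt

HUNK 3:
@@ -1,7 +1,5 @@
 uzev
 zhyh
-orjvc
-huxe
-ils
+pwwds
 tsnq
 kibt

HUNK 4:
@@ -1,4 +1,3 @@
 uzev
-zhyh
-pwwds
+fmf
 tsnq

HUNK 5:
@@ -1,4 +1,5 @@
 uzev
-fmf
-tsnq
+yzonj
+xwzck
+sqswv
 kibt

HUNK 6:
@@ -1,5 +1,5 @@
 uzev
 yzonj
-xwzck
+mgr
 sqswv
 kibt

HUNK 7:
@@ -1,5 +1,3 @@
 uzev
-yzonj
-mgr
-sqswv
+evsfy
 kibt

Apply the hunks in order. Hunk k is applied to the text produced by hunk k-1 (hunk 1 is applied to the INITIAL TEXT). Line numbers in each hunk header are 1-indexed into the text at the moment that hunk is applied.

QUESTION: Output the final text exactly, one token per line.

Answer: uzev
evsfy
kibt

Derivation:
Hunk 1: at line 1 remove [ccfyz,ezcw,rpmna] add [orw,ftkn] -> 6 lines: uzev zhyh orw ftkn tsnq kibt
Hunk 2: at line 1 remove [orw,ftkn] add [orjvc,huxe,ils] -> 7 lines: uzev zhyh orjvc huxe ils tsnq kibt
Hunk 3: at line 1 remove [orjvc,huxe,ils] add [pwwds] -> 5 lines: uzev zhyh pwwds tsnq kibt
Hunk 4: at line 1 remove [zhyh,pwwds] add [fmf] -> 4 lines: uzev fmf tsnq kibt
Hunk 5: at line 1 remove [fmf,tsnq] add [yzonj,xwzck,sqswv] -> 5 lines: uzev yzonj xwzck sqswv kibt
Hunk 6: at line 1 remove [xwzck] add [mgr] -> 5 lines: uzev yzonj mgr sqswv kibt
Hunk 7: at line 1 remove [yzonj,mgr,sqswv] add [evsfy] -> 3 lines: uzev evsfy kibt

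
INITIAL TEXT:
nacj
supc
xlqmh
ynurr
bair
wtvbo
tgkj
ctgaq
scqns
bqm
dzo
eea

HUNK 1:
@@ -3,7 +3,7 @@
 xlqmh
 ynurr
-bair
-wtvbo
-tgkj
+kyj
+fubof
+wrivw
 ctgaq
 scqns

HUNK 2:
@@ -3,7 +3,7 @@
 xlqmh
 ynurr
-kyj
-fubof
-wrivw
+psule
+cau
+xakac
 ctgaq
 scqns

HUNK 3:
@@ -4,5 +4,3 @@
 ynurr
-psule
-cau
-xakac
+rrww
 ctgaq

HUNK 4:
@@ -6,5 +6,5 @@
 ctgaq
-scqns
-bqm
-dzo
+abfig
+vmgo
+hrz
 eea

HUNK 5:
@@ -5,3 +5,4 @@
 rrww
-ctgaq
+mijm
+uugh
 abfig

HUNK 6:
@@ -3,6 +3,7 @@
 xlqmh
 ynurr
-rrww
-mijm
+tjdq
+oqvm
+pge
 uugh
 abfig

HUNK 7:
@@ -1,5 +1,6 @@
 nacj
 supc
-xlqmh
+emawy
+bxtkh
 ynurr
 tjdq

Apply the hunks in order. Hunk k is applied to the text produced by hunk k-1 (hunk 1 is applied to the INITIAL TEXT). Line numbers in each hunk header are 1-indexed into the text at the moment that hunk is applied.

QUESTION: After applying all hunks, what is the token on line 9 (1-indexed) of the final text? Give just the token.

Hunk 1: at line 3 remove [bair,wtvbo,tgkj] add [kyj,fubof,wrivw] -> 12 lines: nacj supc xlqmh ynurr kyj fubof wrivw ctgaq scqns bqm dzo eea
Hunk 2: at line 3 remove [kyj,fubof,wrivw] add [psule,cau,xakac] -> 12 lines: nacj supc xlqmh ynurr psule cau xakac ctgaq scqns bqm dzo eea
Hunk 3: at line 4 remove [psule,cau,xakac] add [rrww] -> 10 lines: nacj supc xlqmh ynurr rrww ctgaq scqns bqm dzo eea
Hunk 4: at line 6 remove [scqns,bqm,dzo] add [abfig,vmgo,hrz] -> 10 lines: nacj supc xlqmh ynurr rrww ctgaq abfig vmgo hrz eea
Hunk 5: at line 5 remove [ctgaq] add [mijm,uugh] -> 11 lines: nacj supc xlqmh ynurr rrww mijm uugh abfig vmgo hrz eea
Hunk 6: at line 3 remove [rrww,mijm] add [tjdq,oqvm,pge] -> 12 lines: nacj supc xlqmh ynurr tjdq oqvm pge uugh abfig vmgo hrz eea
Hunk 7: at line 1 remove [xlqmh] add [emawy,bxtkh] -> 13 lines: nacj supc emawy bxtkh ynurr tjdq oqvm pge uugh abfig vmgo hrz eea
Final line 9: uugh

Answer: uugh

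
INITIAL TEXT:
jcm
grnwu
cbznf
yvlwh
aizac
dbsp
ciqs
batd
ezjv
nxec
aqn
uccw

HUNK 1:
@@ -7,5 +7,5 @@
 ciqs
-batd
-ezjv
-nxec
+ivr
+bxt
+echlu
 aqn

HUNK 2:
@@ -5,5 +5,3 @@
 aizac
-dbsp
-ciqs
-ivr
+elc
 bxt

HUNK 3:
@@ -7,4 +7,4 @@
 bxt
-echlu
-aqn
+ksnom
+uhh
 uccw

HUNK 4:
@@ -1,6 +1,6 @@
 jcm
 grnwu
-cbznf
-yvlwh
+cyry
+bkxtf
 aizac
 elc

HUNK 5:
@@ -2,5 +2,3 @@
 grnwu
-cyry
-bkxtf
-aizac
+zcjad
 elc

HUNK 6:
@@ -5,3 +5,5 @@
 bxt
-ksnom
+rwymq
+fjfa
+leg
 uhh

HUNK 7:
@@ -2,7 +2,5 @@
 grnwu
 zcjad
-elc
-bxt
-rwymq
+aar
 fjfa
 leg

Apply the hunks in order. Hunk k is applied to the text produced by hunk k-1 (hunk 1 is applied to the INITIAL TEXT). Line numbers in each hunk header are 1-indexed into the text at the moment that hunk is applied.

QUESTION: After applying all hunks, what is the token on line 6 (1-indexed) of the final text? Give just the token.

Hunk 1: at line 7 remove [batd,ezjv,nxec] add [ivr,bxt,echlu] -> 12 lines: jcm grnwu cbznf yvlwh aizac dbsp ciqs ivr bxt echlu aqn uccw
Hunk 2: at line 5 remove [dbsp,ciqs,ivr] add [elc] -> 10 lines: jcm grnwu cbznf yvlwh aizac elc bxt echlu aqn uccw
Hunk 3: at line 7 remove [echlu,aqn] add [ksnom,uhh] -> 10 lines: jcm grnwu cbznf yvlwh aizac elc bxt ksnom uhh uccw
Hunk 4: at line 1 remove [cbznf,yvlwh] add [cyry,bkxtf] -> 10 lines: jcm grnwu cyry bkxtf aizac elc bxt ksnom uhh uccw
Hunk 5: at line 2 remove [cyry,bkxtf,aizac] add [zcjad] -> 8 lines: jcm grnwu zcjad elc bxt ksnom uhh uccw
Hunk 6: at line 5 remove [ksnom] add [rwymq,fjfa,leg] -> 10 lines: jcm grnwu zcjad elc bxt rwymq fjfa leg uhh uccw
Hunk 7: at line 2 remove [elc,bxt,rwymq] add [aar] -> 8 lines: jcm grnwu zcjad aar fjfa leg uhh uccw
Final line 6: leg

Answer: leg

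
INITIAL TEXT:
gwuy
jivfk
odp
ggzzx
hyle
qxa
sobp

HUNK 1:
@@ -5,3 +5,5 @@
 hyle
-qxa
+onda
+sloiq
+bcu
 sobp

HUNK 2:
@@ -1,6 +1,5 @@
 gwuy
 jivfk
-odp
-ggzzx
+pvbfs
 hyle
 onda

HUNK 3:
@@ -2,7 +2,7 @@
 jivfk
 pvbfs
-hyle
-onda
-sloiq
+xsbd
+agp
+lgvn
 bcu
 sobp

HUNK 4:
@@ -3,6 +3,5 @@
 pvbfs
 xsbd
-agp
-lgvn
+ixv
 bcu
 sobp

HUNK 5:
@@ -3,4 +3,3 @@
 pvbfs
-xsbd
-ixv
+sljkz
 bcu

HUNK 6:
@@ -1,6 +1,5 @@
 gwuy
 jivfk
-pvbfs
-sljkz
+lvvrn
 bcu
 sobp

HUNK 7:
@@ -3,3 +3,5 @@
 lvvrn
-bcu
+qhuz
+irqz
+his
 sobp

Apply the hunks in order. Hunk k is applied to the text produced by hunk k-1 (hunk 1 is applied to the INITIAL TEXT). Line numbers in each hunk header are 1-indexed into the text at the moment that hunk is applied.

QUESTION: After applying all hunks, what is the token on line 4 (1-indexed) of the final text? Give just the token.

Answer: qhuz

Derivation:
Hunk 1: at line 5 remove [qxa] add [onda,sloiq,bcu] -> 9 lines: gwuy jivfk odp ggzzx hyle onda sloiq bcu sobp
Hunk 2: at line 1 remove [odp,ggzzx] add [pvbfs] -> 8 lines: gwuy jivfk pvbfs hyle onda sloiq bcu sobp
Hunk 3: at line 2 remove [hyle,onda,sloiq] add [xsbd,agp,lgvn] -> 8 lines: gwuy jivfk pvbfs xsbd agp lgvn bcu sobp
Hunk 4: at line 3 remove [agp,lgvn] add [ixv] -> 7 lines: gwuy jivfk pvbfs xsbd ixv bcu sobp
Hunk 5: at line 3 remove [xsbd,ixv] add [sljkz] -> 6 lines: gwuy jivfk pvbfs sljkz bcu sobp
Hunk 6: at line 1 remove [pvbfs,sljkz] add [lvvrn] -> 5 lines: gwuy jivfk lvvrn bcu sobp
Hunk 7: at line 3 remove [bcu] add [qhuz,irqz,his] -> 7 lines: gwuy jivfk lvvrn qhuz irqz his sobp
Final line 4: qhuz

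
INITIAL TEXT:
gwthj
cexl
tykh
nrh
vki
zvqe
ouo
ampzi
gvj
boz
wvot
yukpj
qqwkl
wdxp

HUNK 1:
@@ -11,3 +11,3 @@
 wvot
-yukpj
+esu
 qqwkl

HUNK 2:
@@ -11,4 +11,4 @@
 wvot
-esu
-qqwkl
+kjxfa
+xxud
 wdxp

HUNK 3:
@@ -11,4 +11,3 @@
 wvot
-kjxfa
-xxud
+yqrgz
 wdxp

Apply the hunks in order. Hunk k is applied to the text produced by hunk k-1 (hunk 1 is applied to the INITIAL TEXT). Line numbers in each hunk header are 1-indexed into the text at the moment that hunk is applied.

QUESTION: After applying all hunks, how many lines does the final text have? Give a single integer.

Hunk 1: at line 11 remove [yukpj] add [esu] -> 14 lines: gwthj cexl tykh nrh vki zvqe ouo ampzi gvj boz wvot esu qqwkl wdxp
Hunk 2: at line 11 remove [esu,qqwkl] add [kjxfa,xxud] -> 14 lines: gwthj cexl tykh nrh vki zvqe ouo ampzi gvj boz wvot kjxfa xxud wdxp
Hunk 3: at line 11 remove [kjxfa,xxud] add [yqrgz] -> 13 lines: gwthj cexl tykh nrh vki zvqe ouo ampzi gvj boz wvot yqrgz wdxp
Final line count: 13

Answer: 13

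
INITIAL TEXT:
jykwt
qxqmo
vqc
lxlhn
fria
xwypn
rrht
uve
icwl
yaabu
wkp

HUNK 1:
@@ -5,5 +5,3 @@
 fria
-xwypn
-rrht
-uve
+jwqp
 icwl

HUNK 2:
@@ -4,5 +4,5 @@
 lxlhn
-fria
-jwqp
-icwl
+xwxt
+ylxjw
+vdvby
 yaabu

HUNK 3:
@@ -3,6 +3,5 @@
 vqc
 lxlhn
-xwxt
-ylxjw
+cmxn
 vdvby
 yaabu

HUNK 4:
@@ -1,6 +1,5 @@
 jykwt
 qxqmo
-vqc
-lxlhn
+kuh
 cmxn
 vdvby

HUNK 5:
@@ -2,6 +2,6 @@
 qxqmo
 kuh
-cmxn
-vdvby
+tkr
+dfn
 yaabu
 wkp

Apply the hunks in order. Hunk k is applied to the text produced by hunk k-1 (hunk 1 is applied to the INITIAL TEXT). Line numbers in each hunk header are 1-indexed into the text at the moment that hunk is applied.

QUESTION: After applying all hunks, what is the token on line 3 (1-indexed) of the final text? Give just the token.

Hunk 1: at line 5 remove [xwypn,rrht,uve] add [jwqp] -> 9 lines: jykwt qxqmo vqc lxlhn fria jwqp icwl yaabu wkp
Hunk 2: at line 4 remove [fria,jwqp,icwl] add [xwxt,ylxjw,vdvby] -> 9 lines: jykwt qxqmo vqc lxlhn xwxt ylxjw vdvby yaabu wkp
Hunk 3: at line 3 remove [xwxt,ylxjw] add [cmxn] -> 8 lines: jykwt qxqmo vqc lxlhn cmxn vdvby yaabu wkp
Hunk 4: at line 1 remove [vqc,lxlhn] add [kuh] -> 7 lines: jykwt qxqmo kuh cmxn vdvby yaabu wkp
Hunk 5: at line 2 remove [cmxn,vdvby] add [tkr,dfn] -> 7 lines: jykwt qxqmo kuh tkr dfn yaabu wkp
Final line 3: kuh

Answer: kuh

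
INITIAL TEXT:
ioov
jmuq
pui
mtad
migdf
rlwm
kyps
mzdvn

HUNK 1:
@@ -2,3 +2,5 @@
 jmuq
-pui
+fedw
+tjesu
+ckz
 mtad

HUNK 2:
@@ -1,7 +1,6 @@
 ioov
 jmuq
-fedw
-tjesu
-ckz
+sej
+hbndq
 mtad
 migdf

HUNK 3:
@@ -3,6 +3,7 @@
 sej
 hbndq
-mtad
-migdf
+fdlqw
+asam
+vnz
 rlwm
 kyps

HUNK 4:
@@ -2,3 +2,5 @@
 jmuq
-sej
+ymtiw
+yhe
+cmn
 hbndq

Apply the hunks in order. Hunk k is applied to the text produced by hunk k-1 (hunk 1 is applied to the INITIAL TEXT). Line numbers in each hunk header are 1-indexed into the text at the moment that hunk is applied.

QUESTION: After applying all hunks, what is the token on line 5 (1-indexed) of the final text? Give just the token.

Hunk 1: at line 2 remove [pui] add [fedw,tjesu,ckz] -> 10 lines: ioov jmuq fedw tjesu ckz mtad migdf rlwm kyps mzdvn
Hunk 2: at line 1 remove [fedw,tjesu,ckz] add [sej,hbndq] -> 9 lines: ioov jmuq sej hbndq mtad migdf rlwm kyps mzdvn
Hunk 3: at line 3 remove [mtad,migdf] add [fdlqw,asam,vnz] -> 10 lines: ioov jmuq sej hbndq fdlqw asam vnz rlwm kyps mzdvn
Hunk 4: at line 2 remove [sej] add [ymtiw,yhe,cmn] -> 12 lines: ioov jmuq ymtiw yhe cmn hbndq fdlqw asam vnz rlwm kyps mzdvn
Final line 5: cmn

Answer: cmn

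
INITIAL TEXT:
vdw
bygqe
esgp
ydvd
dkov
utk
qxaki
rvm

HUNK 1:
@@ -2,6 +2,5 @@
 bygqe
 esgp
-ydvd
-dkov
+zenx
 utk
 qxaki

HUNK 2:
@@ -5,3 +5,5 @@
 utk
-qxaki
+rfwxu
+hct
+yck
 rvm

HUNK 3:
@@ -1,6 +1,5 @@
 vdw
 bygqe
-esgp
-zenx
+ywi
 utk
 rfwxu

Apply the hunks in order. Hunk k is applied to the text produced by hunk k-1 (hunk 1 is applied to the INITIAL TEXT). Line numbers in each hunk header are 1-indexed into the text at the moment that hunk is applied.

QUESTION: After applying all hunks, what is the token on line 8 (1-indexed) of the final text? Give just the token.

Hunk 1: at line 2 remove [ydvd,dkov] add [zenx] -> 7 lines: vdw bygqe esgp zenx utk qxaki rvm
Hunk 2: at line 5 remove [qxaki] add [rfwxu,hct,yck] -> 9 lines: vdw bygqe esgp zenx utk rfwxu hct yck rvm
Hunk 3: at line 1 remove [esgp,zenx] add [ywi] -> 8 lines: vdw bygqe ywi utk rfwxu hct yck rvm
Final line 8: rvm

Answer: rvm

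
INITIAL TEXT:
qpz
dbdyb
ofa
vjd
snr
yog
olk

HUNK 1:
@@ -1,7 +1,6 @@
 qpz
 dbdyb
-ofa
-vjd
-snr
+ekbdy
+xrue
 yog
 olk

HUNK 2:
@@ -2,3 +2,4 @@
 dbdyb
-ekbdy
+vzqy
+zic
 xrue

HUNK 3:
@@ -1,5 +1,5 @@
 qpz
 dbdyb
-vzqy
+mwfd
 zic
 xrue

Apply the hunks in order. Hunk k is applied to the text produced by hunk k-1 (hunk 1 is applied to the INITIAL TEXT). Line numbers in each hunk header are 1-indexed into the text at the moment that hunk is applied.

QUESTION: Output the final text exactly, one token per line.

Hunk 1: at line 1 remove [ofa,vjd,snr] add [ekbdy,xrue] -> 6 lines: qpz dbdyb ekbdy xrue yog olk
Hunk 2: at line 2 remove [ekbdy] add [vzqy,zic] -> 7 lines: qpz dbdyb vzqy zic xrue yog olk
Hunk 3: at line 1 remove [vzqy] add [mwfd] -> 7 lines: qpz dbdyb mwfd zic xrue yog olk

Answer: qpz
dbdyb
mwfd
zic
xrue
yog
olk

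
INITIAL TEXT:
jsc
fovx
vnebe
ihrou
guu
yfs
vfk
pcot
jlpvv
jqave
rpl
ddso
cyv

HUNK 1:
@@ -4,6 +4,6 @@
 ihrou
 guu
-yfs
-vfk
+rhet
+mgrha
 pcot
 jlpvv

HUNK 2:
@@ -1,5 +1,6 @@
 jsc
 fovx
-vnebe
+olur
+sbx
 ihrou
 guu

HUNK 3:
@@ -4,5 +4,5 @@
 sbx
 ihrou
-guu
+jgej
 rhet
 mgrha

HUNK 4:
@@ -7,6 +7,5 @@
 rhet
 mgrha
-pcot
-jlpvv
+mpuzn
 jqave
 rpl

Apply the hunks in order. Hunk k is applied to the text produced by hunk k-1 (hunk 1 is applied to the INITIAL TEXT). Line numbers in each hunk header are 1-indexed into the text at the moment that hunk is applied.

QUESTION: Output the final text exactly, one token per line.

Answer: jsc
fovx
olur
sbx
ihrou
jgej
rhet
mgrha
mpuzn
jqave
rpl
ddso
cyv

Derivation:
Hunk 1: at line 4 remove [yfs,vfk] add [rhet,mgrha] -> 13 lines: jsc fovx vnebe ihrou guu rhet mgrha pcot jlpvv jqave rpl ddso cyv
Hunk 2: at line 1 remove [vnebe] add [olur,sbx] -> 14 lines: jsc fovx olur sbx ihrou guu rhet mgrha pcot jlpvv jqave rpl ddso cyv
Hunk 3: at line 4 remove [guu] add [jgej] -> 14 lines: jsc fovx olur sbx ihrou jgej rhet mgrha pcot jlpvv jqave rpl ddso cyv
Hunk 4: at line 7 remove [pcot,jlpvv] add [mpuzn] -> 13 lines: jsc fovx olur sbx ihrou jgej rhet mgrha mpuzn jqave rpl ddso cyv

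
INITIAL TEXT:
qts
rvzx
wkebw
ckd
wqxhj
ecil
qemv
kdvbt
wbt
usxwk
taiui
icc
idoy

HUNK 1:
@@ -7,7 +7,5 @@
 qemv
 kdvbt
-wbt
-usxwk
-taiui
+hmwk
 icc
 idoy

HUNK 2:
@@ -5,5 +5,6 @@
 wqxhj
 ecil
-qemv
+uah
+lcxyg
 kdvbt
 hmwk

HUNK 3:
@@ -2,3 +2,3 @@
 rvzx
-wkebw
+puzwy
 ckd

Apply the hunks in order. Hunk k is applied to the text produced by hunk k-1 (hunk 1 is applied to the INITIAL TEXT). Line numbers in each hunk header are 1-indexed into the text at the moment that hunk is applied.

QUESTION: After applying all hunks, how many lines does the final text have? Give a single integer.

Hunk 1: at line 7 remove [wbt,usxwk,taiui] add [hmwk] -> 11 lines: qts rvzx wkebw ckd wqxhj ecil qemv kdvbt hmwk icc idoy
Hunk 2: at line 5 remove [qemv] add [uah,lcxyg] -> 12 lines: qts rvzx wkebw ckd wqxhj ecil uah lcxyg kdvbt hmwk icc idoy
Hunk 3: at line 2 remove [wkebw] add [puzwy] -> 12 lines: qts rvzx puzwy ckd wqxhj ecil uah lcxyg kdvbt hmwk icc idoy
Final line count: 12

Answer: 12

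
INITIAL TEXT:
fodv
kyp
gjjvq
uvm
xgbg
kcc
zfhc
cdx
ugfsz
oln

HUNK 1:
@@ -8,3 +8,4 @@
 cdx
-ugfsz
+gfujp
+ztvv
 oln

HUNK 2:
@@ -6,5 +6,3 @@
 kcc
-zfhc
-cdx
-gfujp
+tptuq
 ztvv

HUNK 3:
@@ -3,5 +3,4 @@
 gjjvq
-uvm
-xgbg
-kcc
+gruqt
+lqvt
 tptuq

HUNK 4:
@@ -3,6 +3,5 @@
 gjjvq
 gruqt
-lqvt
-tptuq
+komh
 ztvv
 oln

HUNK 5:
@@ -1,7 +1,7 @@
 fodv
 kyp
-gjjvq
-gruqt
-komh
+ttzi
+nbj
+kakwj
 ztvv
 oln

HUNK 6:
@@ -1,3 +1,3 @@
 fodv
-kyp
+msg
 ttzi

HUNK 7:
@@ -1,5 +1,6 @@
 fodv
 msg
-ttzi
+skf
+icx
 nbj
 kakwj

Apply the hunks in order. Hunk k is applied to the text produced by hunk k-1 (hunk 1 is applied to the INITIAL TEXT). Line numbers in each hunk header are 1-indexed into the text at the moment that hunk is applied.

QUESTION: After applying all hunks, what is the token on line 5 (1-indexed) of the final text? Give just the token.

Hunk 1: at line 8 remove [ugfsz] add [gfujp,ztvv] -> 11 lines: fodv kyp gjjvq uvm xgbg kcc zfhc cdx gfujp ztvv oln
Hunk 2: at line 6 remove [zfhc,cdx,gfujp] add [tptuq] -> 9 lines: fodv kyp gjjvq uvm xgbg kcc tptuq ztvv oln
Hunk 3: at line 3 remove [uvm,xgbg,kcc] add [gruqt,lqvt] -> 8 lines: fodv kyp gjjvq gruqt lqvt tptuq ztvv oln
Hunk 4: at line 3 remove [lqvt,tptuq] add [komh] -> 7 lines: fodv kyp gjjvq gruqt komh ztvv oln
Hunk 5: at line 1 remove [gjjvq,gruqt,komh] add [ttzi,nbj,kakwj] -> 7 lines: fodv kyp ttzi nbj kakwj ztvv oln
Hunk 6: at line 1 remove [kyp] add [msg] -> 7 lines: fodv msg ttzi nbj kakwj ztvv oln
Hunk 7: at line 1 remove [ttzi] add [skf,icx] -> 8 lines: fodv msg skf icx nbj kakwj ztvv oln
Final line 5: nbj

Answer: nbj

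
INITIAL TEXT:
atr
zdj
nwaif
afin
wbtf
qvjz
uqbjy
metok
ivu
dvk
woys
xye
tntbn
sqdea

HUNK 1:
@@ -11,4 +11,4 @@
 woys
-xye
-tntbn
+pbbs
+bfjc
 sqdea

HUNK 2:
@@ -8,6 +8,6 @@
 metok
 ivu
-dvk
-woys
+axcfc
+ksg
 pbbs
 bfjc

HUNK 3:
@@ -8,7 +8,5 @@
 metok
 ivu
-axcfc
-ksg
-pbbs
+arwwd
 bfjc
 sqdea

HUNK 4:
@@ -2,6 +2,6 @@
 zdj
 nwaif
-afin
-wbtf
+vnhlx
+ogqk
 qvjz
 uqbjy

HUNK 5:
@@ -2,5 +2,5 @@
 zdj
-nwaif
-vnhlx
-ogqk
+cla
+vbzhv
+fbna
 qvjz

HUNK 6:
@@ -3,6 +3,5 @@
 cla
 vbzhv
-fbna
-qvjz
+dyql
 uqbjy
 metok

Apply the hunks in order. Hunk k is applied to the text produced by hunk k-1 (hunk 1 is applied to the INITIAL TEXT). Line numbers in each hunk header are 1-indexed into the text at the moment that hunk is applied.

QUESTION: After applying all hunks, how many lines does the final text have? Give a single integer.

Answer: 11

Derivation:
Hunk 1: at line 11 remove [xye,tntbn] add [pbbs,bfjc] -> 14 lines: atr zdj nwaif afin wbtf qvjz uqbjy metok ivu dvk woys pbbs bfjc sqdea
Hunk 2: at line 8 remove [dvk,woys] add [axcfc,ksg] -> 14 lines: atr zdj nwaif afin wbtf qvjz uqbjy metok ivu axcfc ksg pbbs bfjc sqdea
Hunk 3: at line 8 remove [axcfc,ksg,pbbs] add [arwwd] -> 12 lines: atr zdj nwaif afin wbtf qvjz uqbjy metok ivu arwwd bfjc sqdea
Hunk 4: at line 2 remove [afin,wbtf] add [vnhlx,ogqk] -> 12 lines: atr zdj nwaif vnhlx ogqk qvjz uqbjy metok ivu arwwd bfjc sqdea
Hunk 5: at line 2 remove [nwaif,vnhlx,ogqk] add [cla,vbzhv,fbna] -> 12 lines: atr zdj cla vbzhv fbna qvjz uqbjy metok ivu arwwd bfjc sqdea
Hunk 6: at line 3 remove [fbna,qvjz] add [dyql] -> 11 lines: atr zdj cla vbzhv dyql uqbjy metok ivu arwwd bfjc sqdea
Final line count: 11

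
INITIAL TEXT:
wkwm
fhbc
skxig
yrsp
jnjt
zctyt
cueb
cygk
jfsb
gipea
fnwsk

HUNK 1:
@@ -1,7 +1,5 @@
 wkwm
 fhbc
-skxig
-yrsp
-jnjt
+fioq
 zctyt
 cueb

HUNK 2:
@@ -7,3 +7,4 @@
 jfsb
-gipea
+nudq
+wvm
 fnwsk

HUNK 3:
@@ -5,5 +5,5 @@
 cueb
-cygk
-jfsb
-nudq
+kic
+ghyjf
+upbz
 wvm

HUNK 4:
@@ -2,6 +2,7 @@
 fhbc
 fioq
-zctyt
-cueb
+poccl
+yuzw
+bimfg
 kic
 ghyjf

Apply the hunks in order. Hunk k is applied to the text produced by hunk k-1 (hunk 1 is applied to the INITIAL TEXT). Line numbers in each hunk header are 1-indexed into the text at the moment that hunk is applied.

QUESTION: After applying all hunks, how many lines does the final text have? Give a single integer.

Answer: 11

Derivation:
Hunk 1: at line 1 remove [skxig,yrsp,jnjt] add [fioq] -> 9 lines: wkwm fhbc fioq zctyt cueb cygk jfsb gipea fnwsk
Hunk 2: at line 7 remove [gipea] add [nudq,wvm] -> 10 lines: wkwm fhbc fioq zctyt cueb cygk jfsb nudq wvm fnwsk
Hunk 3: at line 5 remove [cygk,jfsb,nudq] add [kic,ghyjf,upbz] -> 10 lines: wkwm fhbc fioq zctyt cueb kic ghyjf upbz wvm fnwsk
Hunk 4: at line 2 remove [zctyt,cueb] add [poccl,yuzw,bimfg] -> 11 lines: wkwm fhbc fioq poccl yuzw bimfg kic ghyjf upbz wvm fnwsk
Final line count: 11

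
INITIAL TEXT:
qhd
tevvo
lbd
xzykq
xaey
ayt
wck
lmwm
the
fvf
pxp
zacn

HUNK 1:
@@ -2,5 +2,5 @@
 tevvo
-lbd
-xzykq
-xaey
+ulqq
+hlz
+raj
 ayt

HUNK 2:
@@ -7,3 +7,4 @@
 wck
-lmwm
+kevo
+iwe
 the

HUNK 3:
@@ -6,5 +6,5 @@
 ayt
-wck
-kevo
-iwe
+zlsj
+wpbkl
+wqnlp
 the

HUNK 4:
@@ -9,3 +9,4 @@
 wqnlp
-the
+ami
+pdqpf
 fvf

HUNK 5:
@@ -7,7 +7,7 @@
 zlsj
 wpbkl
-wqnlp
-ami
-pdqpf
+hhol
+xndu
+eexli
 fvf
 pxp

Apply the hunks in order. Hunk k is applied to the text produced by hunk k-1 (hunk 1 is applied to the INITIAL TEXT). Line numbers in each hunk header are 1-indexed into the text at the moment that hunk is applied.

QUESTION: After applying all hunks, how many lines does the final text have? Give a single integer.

Hunk 1: at line 2 remove [lbd,xzykq,xaey] add [ulqq,hlz,raj] -> 12 lines: qhd tevvo ulqq hlz raj ayt wck lmwm the fvf pxp zacn
Hunk 2: at line 7 remove [lmwm] add [kevo,iwe] -> 13 lines: qhd tevvo ulqq hlz raj ayt wck kevo iwe the fvf pxp zacn
Hunk 3: at line 6 remove [wck,kevo,iwe] add [zlsj,wpbkl,wqnlp] -> 13 lines: qhd tevvo ulqq hlz raj ayt zlsj wpbkl wqnlp the fvf pxp zacn
Hunk 4: at line 9 remove [the] add [ami,pdqpf] -> 14 lines: qhd tevvo ulqq hlz raj ayt zlsj wpbkl wqnlp ami pdqpf fvf pxp zacn
Hunk 5: at line 7 remove [wqnlp,ami,pdqpf] add [hhol,xndu,eexli] -> 14 lines: qhd tevvo ulqq hlz raj ayt zlsj wpbkl hhol xndu eexli fvf pxp zacn
Final line count: 14

Answer: 14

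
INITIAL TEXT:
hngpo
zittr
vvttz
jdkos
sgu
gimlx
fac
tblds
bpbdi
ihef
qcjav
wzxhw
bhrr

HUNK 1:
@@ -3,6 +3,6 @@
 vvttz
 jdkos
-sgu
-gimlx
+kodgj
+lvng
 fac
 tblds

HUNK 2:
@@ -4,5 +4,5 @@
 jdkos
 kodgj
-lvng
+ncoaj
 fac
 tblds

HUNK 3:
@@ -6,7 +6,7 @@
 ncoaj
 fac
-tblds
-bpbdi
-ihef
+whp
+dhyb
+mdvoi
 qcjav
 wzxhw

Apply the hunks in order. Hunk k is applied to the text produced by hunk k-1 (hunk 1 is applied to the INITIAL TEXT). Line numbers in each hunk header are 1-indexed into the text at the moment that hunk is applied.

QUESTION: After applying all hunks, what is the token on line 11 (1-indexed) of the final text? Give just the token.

Answer: qcjav

Derivation:
Hunk 1: at line 3 remove [sgu,gimlx] add [kodgj,lvng] -> 13 lines: hngpo zittr vvttz jdkos kodgj lvng fac tblds bpbdi ihef qcjav wzxhw bhrr
Hunk 2: at line 4 remove [lvng] add [ncoaj] -> 13 lines: hngpo zittr vvttz jdkos kodgj ncoaj fac tblds bpbdi ihef qcjav wzxhw bhrr
Hunk 3: at line 6 remove [tblds,bpbdi,ihef] add [whp,dhyb,mdvoi] -> 13 lines: hngpo zittr vvttz jdkos kodgj ncoaj fac whp dhyb mdvoi qcjav wzxhw bhrr
Final line 11: qcjav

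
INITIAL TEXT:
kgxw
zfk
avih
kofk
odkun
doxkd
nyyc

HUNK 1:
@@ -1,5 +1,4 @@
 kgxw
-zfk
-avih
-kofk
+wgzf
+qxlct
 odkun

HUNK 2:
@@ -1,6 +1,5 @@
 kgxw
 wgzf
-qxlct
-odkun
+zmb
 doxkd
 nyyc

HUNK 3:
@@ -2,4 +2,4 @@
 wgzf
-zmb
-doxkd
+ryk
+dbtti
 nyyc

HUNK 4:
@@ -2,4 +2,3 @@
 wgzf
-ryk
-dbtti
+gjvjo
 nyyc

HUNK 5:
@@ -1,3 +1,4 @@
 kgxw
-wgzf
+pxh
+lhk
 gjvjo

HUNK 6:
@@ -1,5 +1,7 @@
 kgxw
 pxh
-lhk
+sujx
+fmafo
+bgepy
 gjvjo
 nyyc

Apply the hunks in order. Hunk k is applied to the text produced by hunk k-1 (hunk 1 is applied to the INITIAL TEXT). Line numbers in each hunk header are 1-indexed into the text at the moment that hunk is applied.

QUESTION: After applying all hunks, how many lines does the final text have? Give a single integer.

Answer: 7

Derivation:
Hunk 1: at line 1 remove [zfk,avih,kofk] add [wgzf,qxlct] -> 6 lines: kgxw wgzf qxlct odkun doxkd nyyc
Hunk 2: at line 1 remove [qxlct,odkun] add [zmb] -> 5 lines: kgxw wgzf zmb doxkd nyyc
Hunk 3: at line 2 remove [zmb,doxkd] add [ryk,dbtti] -> 5 lines: kgxw wgzf ryk dbtti nyyc
Hunk 4: at line 2 remove [ryk,dbtti] add [gjvjo] -> 4 lines: kgxw wgzf gjvjo nyyc
Hunk 5: at line 1 remove [wgzf] add [pxh,lhk] -> 5 lines: kgxw pxh lhk gjvjo nyyc
Hunk 6: at line 1 remove [lhk] add [sujx,fmafo,bgepy] -> 7 lines: kgxw pxh sujx fmafo bgepy gjvjo nyyc
Final line count: 7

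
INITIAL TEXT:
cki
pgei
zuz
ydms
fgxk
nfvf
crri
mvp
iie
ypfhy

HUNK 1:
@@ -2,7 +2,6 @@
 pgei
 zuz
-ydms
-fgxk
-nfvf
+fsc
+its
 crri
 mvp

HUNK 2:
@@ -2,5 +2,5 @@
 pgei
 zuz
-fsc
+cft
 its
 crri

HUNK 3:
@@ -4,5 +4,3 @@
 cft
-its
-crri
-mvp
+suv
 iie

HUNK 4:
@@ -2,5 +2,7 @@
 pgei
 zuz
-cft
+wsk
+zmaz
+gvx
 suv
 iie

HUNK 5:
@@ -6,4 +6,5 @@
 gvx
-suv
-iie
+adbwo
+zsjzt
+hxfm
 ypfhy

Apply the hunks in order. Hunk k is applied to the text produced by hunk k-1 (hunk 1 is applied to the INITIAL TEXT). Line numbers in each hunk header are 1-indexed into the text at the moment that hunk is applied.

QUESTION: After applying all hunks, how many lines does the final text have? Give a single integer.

Hunk 1: at line 2 remove [ydms,fgxk,nfvf] add [fsc,its] -> 9 lines: cki pgei zuz fsc its crri mvp iie ypfhy
Hunk 2: at line 2 remove [fsc] add [cft] -> 9 lines: cki pgei zuz cft its crri mvp iie ypfhy
Hunk 3: at line 4 remove [its,crri,mvp] add [suv] -> 7 lines: cki pgei zuz cft suv iie ypfhy
Hunk 4: at line 2 remove [cft] add [wsk,zmaz,gvx] -> 9 lines: cki pgei zuz wsk zmaz gvx suv iie ypfhy
Hunk 5: at line 6 remove [suv,iie] add [adbwo,zsjzt,hxfm] -> 10 lines: cki pgei zuz wsk zmaz gvx adbwo zsjzt hxfm ypfhy
Final line count: 10

Answer: 10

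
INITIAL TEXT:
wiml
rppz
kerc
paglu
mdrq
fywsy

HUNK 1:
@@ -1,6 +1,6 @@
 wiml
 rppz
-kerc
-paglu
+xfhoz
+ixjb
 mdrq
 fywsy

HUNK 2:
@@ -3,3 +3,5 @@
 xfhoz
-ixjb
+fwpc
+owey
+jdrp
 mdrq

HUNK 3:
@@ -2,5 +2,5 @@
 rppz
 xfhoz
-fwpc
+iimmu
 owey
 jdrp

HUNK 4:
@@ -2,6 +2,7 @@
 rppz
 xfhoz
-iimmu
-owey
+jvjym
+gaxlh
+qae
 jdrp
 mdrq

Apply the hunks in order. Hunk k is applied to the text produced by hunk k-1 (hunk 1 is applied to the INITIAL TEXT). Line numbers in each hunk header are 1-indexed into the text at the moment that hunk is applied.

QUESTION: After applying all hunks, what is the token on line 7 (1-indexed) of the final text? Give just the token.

Answer: jdrp

Derivation:
Hunk 1: at line 1 remove [kerc,paglu] add [xfhoz,ixjb] -> 6 lines: wiml rppz xfhoz ixjb mdrq fywsy
Hunk 2: at line 3 remove [ixjb] add [fwpc,owey,jdrp] -> 8 lines: wiml rppz xfhoz fwpc owey jdrp mdrq fywsy
Hunk 3: at line 2 remove [fwpc] add [iimmu] -> 8 lines: wiml rppz xfhoz iimmu owey jdrp mdrq fywsy
Hunk 4: at line 2 remove [iimmu,owey] add [jvjym,gaxlh,qae] -> 9 lines: wiml rppz xfhoz jvjym gaxlh qae jdrp mdrq fywsy
Final line 7: jdrp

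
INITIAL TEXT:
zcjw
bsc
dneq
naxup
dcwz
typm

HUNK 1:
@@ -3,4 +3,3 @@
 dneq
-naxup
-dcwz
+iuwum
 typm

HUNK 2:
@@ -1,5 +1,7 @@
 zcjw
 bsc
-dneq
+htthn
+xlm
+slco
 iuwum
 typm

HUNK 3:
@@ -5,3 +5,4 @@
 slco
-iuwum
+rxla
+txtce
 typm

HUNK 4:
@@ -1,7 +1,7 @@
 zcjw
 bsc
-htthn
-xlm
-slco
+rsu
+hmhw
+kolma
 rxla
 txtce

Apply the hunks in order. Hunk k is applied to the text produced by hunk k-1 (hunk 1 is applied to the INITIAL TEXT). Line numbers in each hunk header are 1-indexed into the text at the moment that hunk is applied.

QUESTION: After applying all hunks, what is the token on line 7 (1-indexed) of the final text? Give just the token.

Hunk 1: at line 3 remove [naxup,dcwz] add [iuwum] -> 5 lines: zcjw bsc dneq iuwum typm
Hunk 2: at line 1 remove [dneq] add [htthn,xlm,slco] -> 7 lines: zcjw bsc htthn xlm slco iuwum typm
Hunk 3: at line 5 remove [iuwum] add [rxla,txtce] -> 8 lines: zcjw bsc htthn xlm slco rxla txtce typm
Hunk 4: at line 1 remove [htthn,xlm,slco] add [rsu,hmhw,kolma] -> 8 lines: zcjw bsc rsu hmhw kolma rxla txtce typm
Final line 7: txtce

Answer: txtce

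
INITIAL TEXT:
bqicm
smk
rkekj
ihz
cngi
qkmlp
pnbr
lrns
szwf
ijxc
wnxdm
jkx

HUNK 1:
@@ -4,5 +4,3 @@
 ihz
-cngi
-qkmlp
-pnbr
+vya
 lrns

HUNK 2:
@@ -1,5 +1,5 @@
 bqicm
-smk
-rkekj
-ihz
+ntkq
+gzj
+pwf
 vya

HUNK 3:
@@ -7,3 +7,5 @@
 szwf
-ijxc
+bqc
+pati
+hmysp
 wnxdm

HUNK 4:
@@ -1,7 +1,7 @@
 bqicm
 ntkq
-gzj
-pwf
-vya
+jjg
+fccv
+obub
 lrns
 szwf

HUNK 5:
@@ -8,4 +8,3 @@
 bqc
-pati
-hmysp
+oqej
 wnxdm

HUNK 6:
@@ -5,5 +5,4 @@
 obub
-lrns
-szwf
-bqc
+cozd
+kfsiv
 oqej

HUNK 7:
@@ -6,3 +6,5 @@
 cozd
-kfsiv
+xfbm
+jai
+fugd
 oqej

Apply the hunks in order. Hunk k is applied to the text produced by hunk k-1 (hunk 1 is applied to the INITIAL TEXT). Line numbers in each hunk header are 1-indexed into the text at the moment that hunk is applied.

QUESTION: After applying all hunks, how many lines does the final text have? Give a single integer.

Hunk 1: at line 4 remove [cngi,qkmlp,pnbr] add [vya] -> 10 lines: bqicm smk rkekj ihz vya lrns szwf ijxc wnxdm jkx
Hunk 2: at line 1 remove [smk,rkekj,ihz] add [ntkq,gzj,pwf] -> 10 lines: bqicm ntkq gzj pwf vya lrns szwf ijxc wnxdm jkx
Hunk 3: at line 7 remove [ijxc] add [bqc,pati,hmysp] -> 12 lines: bqicm ntkq gzj pwf vya lrns szwf bqc pati hmysp wnxdm jkx
Hunk 4: at line 1 remove [gzj,pwf,vya] add [jjg,fccv,obub] -> 12 lines: bqicm ntkq jjg fccv obub lrns szwf bqc pati hmysp wnxdm jkx
Hunk 5: at line 8 remove [pati,hmysp] add [oqej] -> 11 lines: bqicm ntkq jjg fccv obub lrns szwf bqc oqej wnxdm jkx
Hunk 6: at line 5 remove [lrns,szwf,bqc] add [cozd,kfsiv] -> 10 lines: bqicm ntkq jjg fccv obub cozd kfsiv oqej wnxdm jkx
Hunk 7: at line 6 remove [kfsiv] add [xfbm,jai,fugd] -> 12 lines: bqicm ntkq jjg fccv obub cozd xfbm jai fugd oqej wnxdm jkx
Final line count: 12

Answer: 12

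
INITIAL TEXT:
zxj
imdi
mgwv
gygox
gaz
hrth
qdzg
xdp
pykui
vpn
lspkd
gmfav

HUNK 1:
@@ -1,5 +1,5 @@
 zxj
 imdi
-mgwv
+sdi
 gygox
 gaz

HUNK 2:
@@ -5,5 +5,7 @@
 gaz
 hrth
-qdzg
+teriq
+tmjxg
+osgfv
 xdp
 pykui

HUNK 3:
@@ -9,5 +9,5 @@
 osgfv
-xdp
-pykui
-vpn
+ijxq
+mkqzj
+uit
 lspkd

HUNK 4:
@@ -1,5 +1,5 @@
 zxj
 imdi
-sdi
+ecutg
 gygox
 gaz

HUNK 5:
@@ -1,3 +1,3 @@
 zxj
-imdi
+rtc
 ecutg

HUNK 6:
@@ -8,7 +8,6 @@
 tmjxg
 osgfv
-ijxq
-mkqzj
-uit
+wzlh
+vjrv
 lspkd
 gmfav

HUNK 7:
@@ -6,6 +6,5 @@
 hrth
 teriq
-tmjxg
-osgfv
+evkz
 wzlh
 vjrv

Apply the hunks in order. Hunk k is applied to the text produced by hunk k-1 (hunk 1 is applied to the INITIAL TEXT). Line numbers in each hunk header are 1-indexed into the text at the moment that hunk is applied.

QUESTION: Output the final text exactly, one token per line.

Hunk 1: at line 1 remove [mgwv] add [sdi] -> 12 lines: zxj imdi sdi gygox gaz hrth qdzg xdp pykui vpn lspkd gmfav
Hunk 2: at line 5 remove [qdzg] add [teriq,tmjxg,osgfv] -> 14 lines: zxj imdi sdi gygox gaz hrth teriq tmjxg osgfv xdp pykui vpn lspkd gmfav
Hunk 3: at line 9 remove [xdp,pykui,vpn] add [ijxq,mkqzj,uit] -> 14 lines: zxj imdi sdi gygox gaz hrth teriq tmjxg osgfv ijxq mkqzj uit lspkd gmfav
Hunk 4: at line 1 remove [sdi] add [ecutg] -> 14 lines: zxj imdi ecutg gygox gaz hrth teriq tmjxg osgfv ijxq mkqzj uit lspkd gmfav
Hunk 5: at line 1 remove [imdi] add [rtc] -> 14 lines: zxj rtc ecutg gygox gaz hrth teriq tmjxg osgfv ijxq mkqzj uit lspkd gmfav
Hunk 6: at line 8 remove [ijxq,mkqzj,uit] add [wzlh,vjrv] -> 13 lines: zxj rtc ecutg gygox gaz hrth teriq tmjxg osgfv wzlh vjrv lspkd gmfav
Hunk 7: at line 6 remove [tmjxg,osgfv] add [evkz] -> 12 lines: zxj rtc ecutg gygox gaz hrth teriq evkz wzlh vjrv lspkd gmfav

Answer: zxj
rtc
ecutg
gygox
gaz
hrth
teriq
evkz
wzlh
vjrv
lspkd
gmfav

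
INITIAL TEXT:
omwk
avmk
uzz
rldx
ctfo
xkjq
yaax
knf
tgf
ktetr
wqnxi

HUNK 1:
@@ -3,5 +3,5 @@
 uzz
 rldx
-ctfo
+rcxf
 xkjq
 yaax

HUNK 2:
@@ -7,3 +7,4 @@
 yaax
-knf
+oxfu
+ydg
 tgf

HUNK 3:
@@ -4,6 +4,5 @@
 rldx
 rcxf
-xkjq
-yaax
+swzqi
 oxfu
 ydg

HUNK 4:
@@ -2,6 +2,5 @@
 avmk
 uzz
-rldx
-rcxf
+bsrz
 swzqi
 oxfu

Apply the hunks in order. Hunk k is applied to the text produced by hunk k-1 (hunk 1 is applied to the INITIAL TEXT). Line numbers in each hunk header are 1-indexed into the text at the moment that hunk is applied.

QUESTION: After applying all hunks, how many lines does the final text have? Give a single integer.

Answer: 10

Derivation:
Hunk 1: at line 3 remove [ctfo] add [rcxf] -> 11 lines: omwk avmk uzz rldx rcxf xkjq yaax knf tgf ktetr wqnxi
Hunk 2: at line 7 remove [knf] add [oxfu,ydg] -> 12 lines: omwk avmk uzz rldx rcxf xkjq yaax oxfu ydg tgf ktetr wqnxi
Hunk 3: at line 4 remove [xkjq,yaax] add [swzqi] -> 11 lines: omwk avmk uzz rldx rcxf swzqi oxfu ydg tgf ktetr wqnxi
Hunk 4: at line 2 remove [rldx,rcxf] add [bsrz] -> 10 lines: omwk avmk uzz bsrz swzqi oxfu ydg tgf ktetr wqnxi
Final line count: 10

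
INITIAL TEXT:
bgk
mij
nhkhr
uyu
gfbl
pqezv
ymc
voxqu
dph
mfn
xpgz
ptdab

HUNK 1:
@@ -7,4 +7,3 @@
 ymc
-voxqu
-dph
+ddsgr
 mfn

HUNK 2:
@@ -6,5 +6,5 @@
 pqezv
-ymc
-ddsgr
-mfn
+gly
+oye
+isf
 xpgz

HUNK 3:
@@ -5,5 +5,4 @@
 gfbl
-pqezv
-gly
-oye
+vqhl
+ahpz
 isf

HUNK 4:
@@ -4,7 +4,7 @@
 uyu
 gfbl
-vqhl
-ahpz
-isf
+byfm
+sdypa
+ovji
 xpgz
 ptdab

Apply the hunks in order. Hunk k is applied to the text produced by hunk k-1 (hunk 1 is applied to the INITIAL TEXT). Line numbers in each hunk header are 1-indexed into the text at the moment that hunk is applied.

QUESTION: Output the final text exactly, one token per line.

Answer: bgk
mij
nhkhr
uyu
gfbl
byfm
sdypa
ovji
xpgz
ptdab

Derivation:
Hunk 1: at line 7 remove [voxqu,dph] add [ddsgr] -> 11 lines: bgk mij nhkhr uyu gfbl pqezv ymc ddsgr mfn xpgz ptdab
Hunk 2: at line 6 remove [ymc,ddsgr,mfn] add [gly,oye,isf] -> 11 lines: bgk mij nhkhr uyu gfbl pqezv gly oye isf xpgz ptdab
Hunk 3: at line 5 remove [pqezv,gly,oye] add [vqhl,ahpz] -> 10 lines: bgk mij nhkhr uyu gfbl vqhl ahpz isf xpgz ptdab
Hunk 4: at line 4 remove [vqhl,ahpz,isf] add [byfm,sdypa,ovji] -> 10 lines: bgk mij nhkhr uyu gfbl byfm sdypa ovji xpgz ptdab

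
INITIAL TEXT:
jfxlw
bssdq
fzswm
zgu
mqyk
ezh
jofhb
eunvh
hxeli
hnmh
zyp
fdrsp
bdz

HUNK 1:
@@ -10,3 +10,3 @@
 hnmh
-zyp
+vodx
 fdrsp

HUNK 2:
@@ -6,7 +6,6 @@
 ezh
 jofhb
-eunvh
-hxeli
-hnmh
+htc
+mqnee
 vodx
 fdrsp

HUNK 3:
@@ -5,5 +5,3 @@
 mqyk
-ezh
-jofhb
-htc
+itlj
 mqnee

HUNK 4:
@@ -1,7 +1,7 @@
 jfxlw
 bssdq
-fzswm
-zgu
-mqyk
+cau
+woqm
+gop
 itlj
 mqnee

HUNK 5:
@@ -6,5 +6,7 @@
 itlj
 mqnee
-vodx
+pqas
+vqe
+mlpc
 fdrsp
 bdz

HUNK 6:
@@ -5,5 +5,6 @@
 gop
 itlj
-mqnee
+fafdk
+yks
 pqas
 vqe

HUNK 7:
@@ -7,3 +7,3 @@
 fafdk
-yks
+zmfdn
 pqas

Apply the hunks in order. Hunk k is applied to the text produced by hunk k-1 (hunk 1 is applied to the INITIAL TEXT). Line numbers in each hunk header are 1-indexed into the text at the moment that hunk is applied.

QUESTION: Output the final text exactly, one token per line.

Answer: jfxlw
bssdq
cau
woqm
gop
itlj
fafdk
zmfdn
pqas
vqe
mlpc
fdrsp
bdz

Derivation:
Hunk 1: at line 10 remove [zyp] add [vodx] -> 13 lines: jfxlw bssdq fzswm zgu mqyk ezh jofhb eunvh hxeli hnmh vodx fdrsp bdz
Hunk 2: at line 6 remove [eunvh,hxeli,hnmh] add [htc,mqnee] -> 12 lines: jfxlw bssdq fzswm zgu mqyk ezh jofhb htc mqnee vodx fdrsp bdz
Hunk 3: at line 5 remove [ezh,jofhb,htc] add [itlj] -> 10 lines: jfxlw bssdq fzswm zgu mqyk itlj mqnee vodx fdrsp bdz
Hunk 4: at line 1 remove [fzswm,zgu,mqyk] add [cau,woqm,gop] -> 10 lines: jfxlw bssdq cau woqm gop itlj mqnee vodx fdrsp bdz
Hunk 5: at line 6 remove [vodx] add [pqas,vqe,mlpc] -> 12 lines: jfxlw bssdq cau woqm gop itlj mqnee pqas vqe mlpc fdrsp bdz
Hunk 6: at line 5 remove [mqnee] add [fafdk,yks] -> 13 lines: jfxlw bssdq cau woqm gop itlj fafdk yks pqas vqe mlpc fdrsp bdz
Hunk 7: at line 7 remove [yks] add [zmfdn] -> 13 lines: jfxlw bssdq cau woqm gop itlj fafdk zmfdn pqas vqe mlpc fdrsp bdz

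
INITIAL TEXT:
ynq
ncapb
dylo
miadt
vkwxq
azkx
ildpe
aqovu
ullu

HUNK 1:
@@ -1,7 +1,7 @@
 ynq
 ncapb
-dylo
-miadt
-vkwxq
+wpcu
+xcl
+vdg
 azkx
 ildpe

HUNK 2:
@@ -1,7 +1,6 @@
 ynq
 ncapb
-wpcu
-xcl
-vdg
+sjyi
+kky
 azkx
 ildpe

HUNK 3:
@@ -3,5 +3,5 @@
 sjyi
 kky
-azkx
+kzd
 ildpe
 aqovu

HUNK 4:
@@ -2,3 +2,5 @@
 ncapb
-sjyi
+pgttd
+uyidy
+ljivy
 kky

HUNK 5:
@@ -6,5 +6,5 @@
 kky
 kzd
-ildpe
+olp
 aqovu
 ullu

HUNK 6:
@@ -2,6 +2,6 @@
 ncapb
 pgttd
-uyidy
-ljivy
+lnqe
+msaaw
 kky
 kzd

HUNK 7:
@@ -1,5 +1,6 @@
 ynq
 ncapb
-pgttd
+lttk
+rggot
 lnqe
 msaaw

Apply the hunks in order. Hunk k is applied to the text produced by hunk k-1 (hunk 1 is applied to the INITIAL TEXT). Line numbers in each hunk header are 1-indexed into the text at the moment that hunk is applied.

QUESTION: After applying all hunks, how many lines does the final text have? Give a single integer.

Answer: 11

Derivation:
Hunk 1: at line 1 remove [dylo,miadt,vkwxq] add [wpcu,xcl,vdg] -> 9 lines: ynq ncapb wpcu xcl vdg azkx ildpe aqovu ullu
Hunk 2: at line 1 remove [wpcu,xcl,vdg] add [sjyi,kky] -> 8 lines: ynq ncapb sjyi kky azkx ildpe aqovu ullu
Hunk 3: at line 3 remove [azkx] add [kzd] -> 8 lines: ynq ncapb sjyi kky kzd ildpe aqovu ullu
Hunk 4: at line 2 remove [sjyi] add [pgttd,uyidy,ljivy] -> 10 lines: ynq ncapb pgttd uyidy ljivy kky kzd ildpe aqovu ullu
Hunk 5: at line 6 remove [ildpe] add [olp] -> 10 lines: ynq ncapb pgttd uyidy ljivy kky kzd olp aqovu ullu
Hunk 6: at line 2 remove [uyidy,ljivy] add [lnqe,msaaw] -> 10 lines: ynq ncapb pgttd lnqe msaaw kky kzd olp aqovu ullu
Hunk 7: at line 1 remove [pgttd] add [lttk,rggot] -> 11 lines: ynq ncapb lttk rggot lnqe msaaw kky kzd olp aqovu ullu
Final line count: 11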